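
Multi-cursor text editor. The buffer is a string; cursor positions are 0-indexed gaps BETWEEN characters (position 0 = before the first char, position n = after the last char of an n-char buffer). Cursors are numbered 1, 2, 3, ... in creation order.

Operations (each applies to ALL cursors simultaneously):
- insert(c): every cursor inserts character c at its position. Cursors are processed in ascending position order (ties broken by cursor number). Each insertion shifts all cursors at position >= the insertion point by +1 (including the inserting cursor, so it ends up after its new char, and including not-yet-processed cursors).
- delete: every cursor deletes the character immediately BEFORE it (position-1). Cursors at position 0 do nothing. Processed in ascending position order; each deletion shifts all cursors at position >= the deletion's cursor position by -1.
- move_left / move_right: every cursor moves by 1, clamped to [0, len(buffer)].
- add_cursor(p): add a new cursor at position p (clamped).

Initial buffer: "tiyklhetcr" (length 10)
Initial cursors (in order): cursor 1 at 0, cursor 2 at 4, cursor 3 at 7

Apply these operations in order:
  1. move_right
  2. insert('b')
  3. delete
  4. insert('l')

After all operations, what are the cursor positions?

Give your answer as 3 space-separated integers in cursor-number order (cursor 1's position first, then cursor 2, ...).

Answer: 2 7 11

Derivation:
After op 1 (move_right): buffer="tiyklhetcr" (len 10), cursors c1@1 c2@5 c3@8, authorship ..........
After op 2 (insert('b')): buffer="tbiyklbhetbcr" (len 13), cursors c1@2 c2@7 c3@11, authorship .1....2...3..
After op 3 (delete): buffer="tiyklhetcr" (len 10), cursors c1@1 c2@5 c3@8, authorship ..........
After op 4 (insert('l')): buffer="tliykllhetlcr" (len 13), cursors c1@2 c2@7 c3@11, authorship .1....2...3..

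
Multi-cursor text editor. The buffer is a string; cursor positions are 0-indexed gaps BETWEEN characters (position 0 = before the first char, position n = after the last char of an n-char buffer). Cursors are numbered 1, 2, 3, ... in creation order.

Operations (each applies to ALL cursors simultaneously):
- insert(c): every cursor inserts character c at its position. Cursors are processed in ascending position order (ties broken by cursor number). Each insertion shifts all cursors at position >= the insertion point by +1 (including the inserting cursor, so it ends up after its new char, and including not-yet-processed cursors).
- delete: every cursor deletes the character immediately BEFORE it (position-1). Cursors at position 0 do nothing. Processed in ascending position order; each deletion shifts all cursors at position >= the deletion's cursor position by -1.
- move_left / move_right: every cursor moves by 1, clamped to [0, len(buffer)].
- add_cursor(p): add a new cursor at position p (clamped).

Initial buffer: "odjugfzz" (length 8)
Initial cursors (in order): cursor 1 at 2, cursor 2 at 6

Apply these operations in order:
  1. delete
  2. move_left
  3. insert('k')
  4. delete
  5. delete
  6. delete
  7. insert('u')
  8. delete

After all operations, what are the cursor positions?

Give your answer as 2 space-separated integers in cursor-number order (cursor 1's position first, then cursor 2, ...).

Answer: 0 1

Derivation:
After op 1 (delete): buffer="ojugzz" (len 6), cursors c1@1 c2@4, authorship ......
After op 2 (move_left): buffer="ojugzz" (len 6), cursors c1@0 c2@3, authorship ......
After op 3 (insert('k')): buffer="kojukgzz" (len 8), cursors c1@1 c2@5, authorship 1...2...
After op 4 (delete): buffer="ojugzz" (len 6), cursors c1@0 c2@3, authorship ......
After op 5 (delete): buffer="ojgzz" (len 5), cursors c1@0 c2@2, authorship .....
After op 6 (delete): buffer="ogzz" (len 4), cursors c1@0 c2@1, authorship ....
After op 7 (insert('u')): buffer="uougzz" (len 6), cursors c1@1 c2@3, authorship 1.2...
After op 8 (delete): buffer="ogzz" (len 4), cursors c1@0 c2@1, authorship ....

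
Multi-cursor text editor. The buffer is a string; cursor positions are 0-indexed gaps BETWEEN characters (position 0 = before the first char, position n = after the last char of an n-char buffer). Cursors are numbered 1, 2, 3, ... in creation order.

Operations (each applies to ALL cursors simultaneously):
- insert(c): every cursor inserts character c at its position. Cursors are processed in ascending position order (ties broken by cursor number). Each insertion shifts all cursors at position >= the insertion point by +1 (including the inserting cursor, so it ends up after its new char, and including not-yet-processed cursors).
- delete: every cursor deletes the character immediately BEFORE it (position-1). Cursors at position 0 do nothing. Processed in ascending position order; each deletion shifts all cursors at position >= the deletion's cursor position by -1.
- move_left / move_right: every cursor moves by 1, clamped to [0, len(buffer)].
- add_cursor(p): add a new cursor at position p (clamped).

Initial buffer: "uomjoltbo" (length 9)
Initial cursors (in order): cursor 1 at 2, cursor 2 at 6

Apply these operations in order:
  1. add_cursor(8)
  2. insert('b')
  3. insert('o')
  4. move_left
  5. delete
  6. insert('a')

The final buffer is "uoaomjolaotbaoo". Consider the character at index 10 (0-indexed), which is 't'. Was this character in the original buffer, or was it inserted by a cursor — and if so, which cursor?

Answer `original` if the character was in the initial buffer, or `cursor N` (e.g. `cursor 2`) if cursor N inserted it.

After op 1 (add_cursor(8)): buffer="uomjoltbo" (len 9), cursors c1@2 c2@6 c3@8, authorship .........
After op 2 (insert('b')): buffer="uobmjolbtbbo" (len 12), cursors c1@3 c2@8 c3@11, authorship ..1....2..3.
After op 3 (insert('o')): buffer="uobomjolbotbboo" (len 15), cursors c1@4 c2@10 c3@14, authorship ..11....22..33.
After op 4 (move_left): buffer="uobomjolbotbboo" (len 15), cursors c1@3 c2@9 c3@13, authorship ..11....22..33.
After op 5 (delete): buffer="uoomjolotboo" (len 12), cursors c1@2 c2@7 c3@10, authorship ..1....2..3.
After op 6 (insert('a')): buffer="uoaomjolaotbaoo" (len 15), cursors c1@3 c2@9 c3@13, authorship ..11....22..33.
Authorship (.=original, N=cursor N): . . 1 1 . . . . 2 2 . . 3 3 .
Index 10: author = original

Answer: original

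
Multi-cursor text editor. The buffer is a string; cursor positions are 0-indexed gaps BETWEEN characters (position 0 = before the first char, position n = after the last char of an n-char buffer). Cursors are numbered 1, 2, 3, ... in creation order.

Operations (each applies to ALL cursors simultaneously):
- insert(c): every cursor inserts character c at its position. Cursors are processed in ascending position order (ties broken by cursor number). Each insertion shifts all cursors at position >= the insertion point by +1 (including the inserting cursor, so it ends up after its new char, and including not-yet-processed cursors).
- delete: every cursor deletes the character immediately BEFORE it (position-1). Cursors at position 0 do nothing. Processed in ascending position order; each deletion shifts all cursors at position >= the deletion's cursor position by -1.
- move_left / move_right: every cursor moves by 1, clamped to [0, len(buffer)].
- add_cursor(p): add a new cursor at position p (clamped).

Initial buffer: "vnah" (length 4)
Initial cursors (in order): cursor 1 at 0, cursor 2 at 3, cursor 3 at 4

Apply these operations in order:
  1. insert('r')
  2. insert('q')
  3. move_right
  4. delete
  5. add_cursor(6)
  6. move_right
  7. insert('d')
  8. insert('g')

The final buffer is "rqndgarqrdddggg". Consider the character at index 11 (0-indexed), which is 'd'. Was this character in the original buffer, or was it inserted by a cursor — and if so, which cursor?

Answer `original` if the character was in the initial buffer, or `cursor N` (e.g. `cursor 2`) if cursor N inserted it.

After op 1 (insert('r')): buffer="rvnarhr" (len 7), cursors c1@1 c2@5 c3@7, authorship 1...2.3
After op 2 (insert('q')): buffer="rqvnarqhrq" (len 10), cursors c1@2 c2@7 c3@10, authorship 11...22.33
After op 3 (move_right): buffer="rqvnarqhrq" (len 10), cursors c1@3 c2@8 c3@10, authorship 11...22.33
After op 4 (delete): buffer="rqnarqr" (len 7), cursors c1@2 c2@6 c3@7, authorship 11..223
After op 5 (add_cursor(6)): buffer="rqnarqr" (len 7), cursors c1@2 c2@6 c4@6 c3@7, authorship 11..223
After op 6 (move_right): buffer="rqnarqr" (len 7), cursors c1@3 c2@7 c3@7 c4@7, authorship 11..223
After op 7 (insert('d')): buffer="rqndarqrddd" (len 11), cursors c1@4 c2@11 c3@11 c4@11, authorship 11.1.223234
After op 8 (insert('g')): buffer="rqndgarqrdddggg" (len 15), cursors c1@5 c2@15 c3@15 c4@15, authorship 11.11.223234234
Authorship (.=original, N=cursor N): 1 1 . 1 1 . 2 2 3 2 3 4 2 3 4
Index 11: author = 4

Answer: cursor 4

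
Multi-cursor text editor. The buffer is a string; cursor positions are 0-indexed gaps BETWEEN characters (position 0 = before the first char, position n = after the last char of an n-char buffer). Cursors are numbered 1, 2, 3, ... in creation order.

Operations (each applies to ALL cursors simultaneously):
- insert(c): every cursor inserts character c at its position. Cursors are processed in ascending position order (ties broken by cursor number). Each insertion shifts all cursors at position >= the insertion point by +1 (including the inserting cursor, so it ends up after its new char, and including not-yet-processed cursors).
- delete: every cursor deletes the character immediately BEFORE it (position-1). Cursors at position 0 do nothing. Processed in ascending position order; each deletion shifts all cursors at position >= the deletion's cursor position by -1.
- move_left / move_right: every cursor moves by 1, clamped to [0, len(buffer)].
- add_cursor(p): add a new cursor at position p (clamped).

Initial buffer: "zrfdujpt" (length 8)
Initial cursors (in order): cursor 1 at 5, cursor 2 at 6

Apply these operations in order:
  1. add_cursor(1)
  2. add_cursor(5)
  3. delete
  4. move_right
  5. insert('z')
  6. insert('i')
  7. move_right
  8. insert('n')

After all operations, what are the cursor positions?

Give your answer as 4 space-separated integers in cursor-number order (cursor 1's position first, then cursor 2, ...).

After op 1 (add_cursor(1)): buffer="zrfdujpt" (len 8), cursors c3@1 c1@5 c2@6, authorship ........
After op 2 (add_cursor(5)): buffer="zrfdujpt" (len 8), cursors c3@1 c1@5 c4@5 c2@6, authorship ........
After op 3 (delete): buffer="rfpt" (len 4), cursors c3@0 c1@2 c2@2 c4@2, authorship ....
After op 4 (move_right): buffer="rfpt" (len 4), cursors c3@1 c1@3 c2@3 c4@3, authorship ....
After op 5 (insert('z')): buffer="rzfpzzzt" (len 8), cursors c3@2 c1@7 c2@7 c4@7, authorship .3..124.
After op 6 (insert('i')): buffer="rzifpzzziiit" (len 12), cursors c3@3 c1@11 c2@11 c4@11, authorship .33..124124.
After op 7 (move_right): buffer="rzifpzzziiit" (len 12), cursors c3@4 c1@12 c2@12 c4@12, authorship .33..124124.
After op 8 (insert('n')): buffer="rzifnpzzziiitnnn" (len 16), cursors c3@5 c1@16 c2@16 c4@16, authorship .33.3.124124.124

Answer: 16 16 5 16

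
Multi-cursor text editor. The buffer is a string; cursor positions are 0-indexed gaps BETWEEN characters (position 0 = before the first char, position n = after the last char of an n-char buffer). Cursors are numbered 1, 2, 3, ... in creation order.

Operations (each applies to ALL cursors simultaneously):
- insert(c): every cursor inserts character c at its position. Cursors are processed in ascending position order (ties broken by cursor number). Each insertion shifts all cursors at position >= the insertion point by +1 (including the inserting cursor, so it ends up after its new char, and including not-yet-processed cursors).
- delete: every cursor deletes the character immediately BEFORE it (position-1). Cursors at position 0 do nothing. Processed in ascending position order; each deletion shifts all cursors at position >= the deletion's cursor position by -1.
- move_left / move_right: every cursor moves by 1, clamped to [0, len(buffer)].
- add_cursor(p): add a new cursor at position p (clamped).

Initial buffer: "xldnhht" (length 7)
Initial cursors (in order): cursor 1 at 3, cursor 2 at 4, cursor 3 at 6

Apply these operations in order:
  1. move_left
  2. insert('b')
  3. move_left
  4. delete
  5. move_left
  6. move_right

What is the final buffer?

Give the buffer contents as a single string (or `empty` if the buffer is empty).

Answer: xbbnbht

Derivation:
After op 1 (move_left): buffer="xldnhht" (len 7), cursors c1@2 c2@3 c3@5, authorship .......
After op 2 (insert('b')): buffer="xlbdbnhbht" (len 10), cursors c1@3 c2@5 c3@8, authorship ..1.2..3..
After op 3 (move_left): buffer="xlbdbnhbht" (len 10), cursors c1@2 c2@4 c3@7, authorship ..1.2..3..
After op 4 (delete): buffer="xbbnbht" (len 7), cursors c1@1 c2@2 c3@4, authorship .12.3..
After op 5 (move_left): buffer="xbbnbht" (len 7), cursors c1@0 c2@1 c3@3, authorship .12.3..
After op 6 (move_right): buffer="xbbnbht" (len 7), cursors c1@1 c2@2 c3@4, authorship .12.3..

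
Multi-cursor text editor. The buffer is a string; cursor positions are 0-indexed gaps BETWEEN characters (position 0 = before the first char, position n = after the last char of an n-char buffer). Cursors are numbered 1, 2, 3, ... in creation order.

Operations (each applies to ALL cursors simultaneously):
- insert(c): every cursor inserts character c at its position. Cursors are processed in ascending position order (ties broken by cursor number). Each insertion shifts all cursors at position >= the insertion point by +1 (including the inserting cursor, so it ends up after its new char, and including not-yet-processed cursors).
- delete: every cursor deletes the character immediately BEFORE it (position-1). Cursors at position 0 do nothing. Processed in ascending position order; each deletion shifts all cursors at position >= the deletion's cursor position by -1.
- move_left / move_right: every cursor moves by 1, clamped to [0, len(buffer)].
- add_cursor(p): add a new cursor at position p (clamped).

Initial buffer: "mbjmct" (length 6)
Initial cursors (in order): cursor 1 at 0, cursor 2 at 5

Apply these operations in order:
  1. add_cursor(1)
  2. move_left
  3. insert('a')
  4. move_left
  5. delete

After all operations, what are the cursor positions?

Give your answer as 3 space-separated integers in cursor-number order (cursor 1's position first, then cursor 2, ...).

Answer: 0 4 0

Derivation:
After op 1 (add_cursor(1)): buffer="mbjmct" (len 6), cursors c1@0 c3@1 c2@5, authorship ......
After op 2 (move_left): buffer="mbjmct" (len 6), cursors c1@0 c3@0 c2@4, authorship ......
After op 3 (insert('a')): buffer="aambjmact" (len 9), cursors c1@2 c3@2 c2@7, authorship 13....2..
After op 4 (move_left): buffer="aambjmact" (len 9), cursors c1@1 c3@1 c2@6, authorship 13....2..
After op 5 (delete): buffer="ambjact" (len 7), cursors c1@0 c3@0 c2@4, authorship 3...2..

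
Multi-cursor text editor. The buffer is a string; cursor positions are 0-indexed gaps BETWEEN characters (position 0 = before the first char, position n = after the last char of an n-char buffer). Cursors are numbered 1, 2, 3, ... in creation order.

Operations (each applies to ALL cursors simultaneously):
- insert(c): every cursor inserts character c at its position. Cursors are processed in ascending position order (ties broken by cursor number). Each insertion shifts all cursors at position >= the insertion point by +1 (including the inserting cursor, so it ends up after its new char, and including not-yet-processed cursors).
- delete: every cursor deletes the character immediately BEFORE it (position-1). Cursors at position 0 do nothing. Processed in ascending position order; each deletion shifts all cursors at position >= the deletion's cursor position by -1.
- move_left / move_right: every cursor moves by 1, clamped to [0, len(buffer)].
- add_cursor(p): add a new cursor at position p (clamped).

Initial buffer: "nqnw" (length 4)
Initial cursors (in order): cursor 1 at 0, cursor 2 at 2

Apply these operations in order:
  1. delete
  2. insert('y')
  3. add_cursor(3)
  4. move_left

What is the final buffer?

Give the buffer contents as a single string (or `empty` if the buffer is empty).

After op 1 (delete): buffer="nnw" (len 3), cursors c1@0 c2@1, authorship ...
After op 2 (insert('y')): buffer="ynynw" (len 5), cursors c1@1 c2@3, authorship 1.2..
After op 3 (add_cursor(3)): buffer="ynynw" (len 5), cursors c1@1 c2@3 c3@3, authorship 1.2..
After op 4 (move_left): buffer="ynynw" (len 5), cursors c1@0 c2@2 c3@2, authorship 1.2..

Answer: ynynw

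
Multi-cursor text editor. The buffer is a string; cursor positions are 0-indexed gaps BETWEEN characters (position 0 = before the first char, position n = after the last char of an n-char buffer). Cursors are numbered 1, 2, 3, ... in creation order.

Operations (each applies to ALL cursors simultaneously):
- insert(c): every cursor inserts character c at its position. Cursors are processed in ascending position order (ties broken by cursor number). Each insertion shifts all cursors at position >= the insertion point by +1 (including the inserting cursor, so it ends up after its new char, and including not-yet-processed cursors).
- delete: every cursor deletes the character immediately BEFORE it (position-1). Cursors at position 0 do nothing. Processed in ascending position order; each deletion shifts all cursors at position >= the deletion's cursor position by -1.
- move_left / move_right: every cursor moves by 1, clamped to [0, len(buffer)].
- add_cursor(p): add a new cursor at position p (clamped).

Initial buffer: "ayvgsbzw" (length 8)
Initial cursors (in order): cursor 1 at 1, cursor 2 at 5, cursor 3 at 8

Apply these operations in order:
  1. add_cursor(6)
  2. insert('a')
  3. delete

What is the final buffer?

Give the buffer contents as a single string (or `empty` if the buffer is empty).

After op 1 (add_cursor(6)): buffer="ayvgsbzw" (len 8), cursors c1@1 c2@5 c4@6 c3@8, authorship ........
After op 2 (insert('a')): buffer="aayvgsabazwa" (len 12), cursors c1@2 c2@7 c4@9 c3@12, authorship .1....2.4..3
After op 3 (delete): buffer="ayvgsbzw" (len 8), cursors c1@1 c2@5 c4@6 c3@8, authorship ........

Answer: ayvgsbzw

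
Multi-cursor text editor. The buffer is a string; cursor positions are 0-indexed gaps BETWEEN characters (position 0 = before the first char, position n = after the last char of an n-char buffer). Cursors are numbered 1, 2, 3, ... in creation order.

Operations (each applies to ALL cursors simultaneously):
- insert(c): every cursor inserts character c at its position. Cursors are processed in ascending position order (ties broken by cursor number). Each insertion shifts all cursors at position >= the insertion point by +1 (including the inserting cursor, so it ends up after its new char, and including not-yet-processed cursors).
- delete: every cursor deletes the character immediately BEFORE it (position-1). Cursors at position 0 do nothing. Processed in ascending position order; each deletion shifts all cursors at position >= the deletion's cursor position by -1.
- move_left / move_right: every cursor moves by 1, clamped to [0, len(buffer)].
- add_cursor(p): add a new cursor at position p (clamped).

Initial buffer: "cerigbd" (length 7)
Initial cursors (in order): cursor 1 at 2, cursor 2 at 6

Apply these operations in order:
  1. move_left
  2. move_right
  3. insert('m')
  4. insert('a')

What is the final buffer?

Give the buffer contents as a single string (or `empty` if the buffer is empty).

Answer: cemarigbmad

Derivation:
After op 1 (move_left): buffer="cerigbd" (len 7), cursors c1@1 c2@5, authorship .......
After op 2 (move_right): buffer="cerigbd" (len 7), cursors c1@2 c2@6, authorship .......
After op 3 (insert('m')): buffer="cemrigbmd" (len 9), cursors c1@3 c2@8, authorship ..1....2.
After op 4 (insert('a')): buffer="cemarigbmad" (len 11), cursors c1@4 c2@10, authorship ..11....22.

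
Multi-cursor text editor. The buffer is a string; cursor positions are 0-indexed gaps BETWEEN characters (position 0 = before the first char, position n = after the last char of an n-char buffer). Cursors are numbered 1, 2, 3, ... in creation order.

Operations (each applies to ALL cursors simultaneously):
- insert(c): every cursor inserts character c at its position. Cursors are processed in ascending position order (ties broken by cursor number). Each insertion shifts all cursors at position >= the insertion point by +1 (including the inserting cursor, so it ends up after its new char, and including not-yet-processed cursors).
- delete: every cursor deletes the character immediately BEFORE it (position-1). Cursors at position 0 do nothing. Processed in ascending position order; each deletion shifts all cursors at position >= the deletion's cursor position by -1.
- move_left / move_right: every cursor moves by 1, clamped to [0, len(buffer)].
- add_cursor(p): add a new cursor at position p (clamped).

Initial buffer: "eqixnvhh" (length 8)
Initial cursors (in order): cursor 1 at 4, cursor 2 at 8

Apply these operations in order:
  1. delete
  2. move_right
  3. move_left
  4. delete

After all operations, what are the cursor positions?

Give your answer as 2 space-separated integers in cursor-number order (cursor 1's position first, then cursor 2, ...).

After op 1 (delete): buffer="eqinvh" (len 6), cursors c1@3 c2@6, authorship ......
After op 2 (move_right): buffer="eqinvh" (len 6), cursors c1@4 c2@6, authorship ......
After op 3 (move_left): buffer="eqinvh" (len 6), cursors c1@3 c2@5, authorship ......
After op 4 (delete): buffer="eqnh" (len 4), cursors c1@2 c2@3, authorship ....

Answer: 2 3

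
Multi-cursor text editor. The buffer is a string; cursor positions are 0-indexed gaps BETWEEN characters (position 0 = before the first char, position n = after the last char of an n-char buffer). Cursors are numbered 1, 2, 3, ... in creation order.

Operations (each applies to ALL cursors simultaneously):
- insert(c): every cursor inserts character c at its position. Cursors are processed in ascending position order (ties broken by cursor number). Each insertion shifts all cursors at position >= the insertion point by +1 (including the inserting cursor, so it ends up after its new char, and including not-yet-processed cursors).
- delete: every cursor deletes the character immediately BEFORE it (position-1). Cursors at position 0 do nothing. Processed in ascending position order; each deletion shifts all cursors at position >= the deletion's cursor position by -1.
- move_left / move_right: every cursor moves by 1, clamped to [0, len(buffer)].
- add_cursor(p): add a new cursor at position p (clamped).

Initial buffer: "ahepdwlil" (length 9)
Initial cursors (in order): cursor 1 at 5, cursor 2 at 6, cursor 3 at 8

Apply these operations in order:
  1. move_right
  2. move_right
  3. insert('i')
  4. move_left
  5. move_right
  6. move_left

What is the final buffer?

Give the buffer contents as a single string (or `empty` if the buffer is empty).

After op 1 (move_right): buffer="ahepdwlil" (len 9), cursors c1@6 c2@7 c3@9, authorship .........
After op 2 (move_right): buffer="ahepdwlil" (len 9), cursors c1@7 c2@8 c3@9, authorship .........
After op 3 (insert('i')): buffer="ahepdwliiili" (len 12), cursors c1@8 c2@10 c3@12, authorship .......1.2.3
After op 4 (move_left): buffer="ahepdwliiili" (len 12), cursors c1@7 c2@9 c3@11, authorship .......1.2.3
After op 5 (move_right): buffer="ahepdwliiili" (len 12), cursors c1@8 c2@10 c3@12, authorship .......1.2.3
After op 6 (move_left): buffer="ahepdwliiili" (len 12), cursors c1@7 c2@9 c3@11, authorship .......1.2.3

Answer: ahepdwliiili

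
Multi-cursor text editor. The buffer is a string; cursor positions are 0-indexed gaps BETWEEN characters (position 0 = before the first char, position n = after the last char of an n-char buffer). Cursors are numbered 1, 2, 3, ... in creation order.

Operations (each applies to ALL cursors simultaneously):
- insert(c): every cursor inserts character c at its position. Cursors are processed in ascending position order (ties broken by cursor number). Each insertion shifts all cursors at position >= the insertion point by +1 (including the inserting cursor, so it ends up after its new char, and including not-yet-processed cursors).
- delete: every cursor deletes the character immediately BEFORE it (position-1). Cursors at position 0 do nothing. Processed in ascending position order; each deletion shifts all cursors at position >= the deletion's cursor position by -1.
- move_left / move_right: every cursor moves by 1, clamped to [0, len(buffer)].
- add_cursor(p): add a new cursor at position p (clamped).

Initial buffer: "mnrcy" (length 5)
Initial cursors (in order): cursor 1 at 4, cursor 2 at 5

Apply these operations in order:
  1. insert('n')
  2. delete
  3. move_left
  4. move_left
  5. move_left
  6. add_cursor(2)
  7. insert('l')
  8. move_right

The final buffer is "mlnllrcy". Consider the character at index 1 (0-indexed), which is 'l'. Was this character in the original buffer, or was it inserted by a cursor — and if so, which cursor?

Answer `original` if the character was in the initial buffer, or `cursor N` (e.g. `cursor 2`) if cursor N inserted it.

After op 1 (insert('n')): buffer="mnrcnyn" (len 7), cursors c1@5 c2@7, authorship ....1.2
After op 2 (delete): buffer="mnrcy" (len 5), cursors c1@4 c2@5, authorship .....
After op 3 (move_left): buffer="mnrcy" (len 5), cursors c1@3 c2@4, authorship .....
After op 4 (move_left): buffer="mnrcy" (len 5), cursors c1@2 c2@3, authorship .....
After op 5 (move_left): buffer="mnrcy" (len 5), cursors c1@1 c2@2, authorship .....
After op 6 (add_cursor(2)): buffer="mnrcy" (len 5), cursors c1@1 c2@2 c3@2, authorship .....
After op 7 (insert('l')): buffer="mlnllrcy" (len 8), cursors c1@2 c2@5 c3@5, authorship .1.23...
After op 8 (move_right): buffer="mlnllrcy" (len 8), cursors c1@3 c2@6 c3@6, authorship .1.23...
Authorship (.=original, N=cursor N): . 1 . 2 3 . . .
Index 1: author = 1

Answer: cursor 1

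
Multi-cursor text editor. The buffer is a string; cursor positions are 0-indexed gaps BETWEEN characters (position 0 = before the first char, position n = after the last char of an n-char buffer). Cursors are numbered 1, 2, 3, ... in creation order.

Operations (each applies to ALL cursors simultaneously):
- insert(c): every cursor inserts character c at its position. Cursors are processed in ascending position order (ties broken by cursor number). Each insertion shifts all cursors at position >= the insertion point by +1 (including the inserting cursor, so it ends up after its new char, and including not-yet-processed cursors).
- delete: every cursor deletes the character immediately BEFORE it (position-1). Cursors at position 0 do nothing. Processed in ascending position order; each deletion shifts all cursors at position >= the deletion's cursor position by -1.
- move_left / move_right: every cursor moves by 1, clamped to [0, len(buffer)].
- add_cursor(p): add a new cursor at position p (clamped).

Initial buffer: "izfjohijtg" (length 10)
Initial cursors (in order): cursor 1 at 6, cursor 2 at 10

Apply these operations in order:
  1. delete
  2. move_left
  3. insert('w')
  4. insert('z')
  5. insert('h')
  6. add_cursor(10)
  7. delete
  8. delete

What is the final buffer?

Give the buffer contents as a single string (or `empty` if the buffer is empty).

After op 1 (delete): buffer="izfjoijt" (len 8), cursors c1@5 c2@8, authorship ........
After op 2 (move_left): buffer="izfjoijt" (len 8), cursors c1@4 c2@7, authorship ........
After op 3 (insert('w')): buffer="izfjwoijwt" (len 10), cursors c1@5 c2@9, authorship ....1...2.
After op 4 (insert('z')): buffer="izfjwzoijwzt" (len 12), cursors c1@6 c2@11, authorship ....11...22.
After op 5 (insert('h')): buffer="izfjwzhoijwzht" (len 14), cursors c1@7 c2@13, authorship ....111...222.
After op 6 (add_cursor(10)): buffer="izfjwzhoijwzht" (len 14), cursors c1@7 c3@10 c2@13, authorship ....111...222.
After op 7 (delete): buffer="izfjwzoiwzt" (len 11), cursors c1@6 c3@8 c2@10, authorship ....11..22.
After op 8 (delete): buffer="izfjwowt" (len 8), cursors c1@5 c3@6 c2@7, authorship ....1.2.

Answer: izfjwowt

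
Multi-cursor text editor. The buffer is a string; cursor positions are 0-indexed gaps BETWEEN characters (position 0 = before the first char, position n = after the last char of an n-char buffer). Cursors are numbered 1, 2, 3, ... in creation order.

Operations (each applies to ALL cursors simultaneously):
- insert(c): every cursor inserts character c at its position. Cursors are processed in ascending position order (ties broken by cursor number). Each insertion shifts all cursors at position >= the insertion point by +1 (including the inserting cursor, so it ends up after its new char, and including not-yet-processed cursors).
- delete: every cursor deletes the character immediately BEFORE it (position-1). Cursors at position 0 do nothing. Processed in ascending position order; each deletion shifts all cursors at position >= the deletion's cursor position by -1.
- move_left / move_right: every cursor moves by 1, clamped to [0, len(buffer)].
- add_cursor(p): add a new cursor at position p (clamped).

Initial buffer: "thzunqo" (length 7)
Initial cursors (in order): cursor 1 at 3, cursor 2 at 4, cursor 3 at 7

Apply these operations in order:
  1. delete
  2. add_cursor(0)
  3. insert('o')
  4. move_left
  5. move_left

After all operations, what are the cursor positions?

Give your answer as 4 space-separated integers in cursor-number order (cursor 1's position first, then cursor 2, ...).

Answer: 3 3 6 0

Derivation:
After op 1 (delete): buffer="thnq" (len 4), cursors c1@2 c2@2 c3@4, authorship ....
After op 2 (add_cursor(0)): buffer="thnq" (len 4), cursors c4@0 c1@2 c2@2 c3@4, authorship ....
After op 3 (insert('o')): buffer="othoonqo" (len 8), cursors c4@1 c1@5 c2@5 c3@8, authorship 4..12..3
After op 4 (move_left): buffer="othoonqo" (len 8), cursors c4@0 c1@4 c2@4 c3@7, authorship 4..12..3
After op 5 (move_left): buffer="othoonqo" (len 8), cursors c4@0 c1@3 c2@3 c3@6, authorship 4..12..3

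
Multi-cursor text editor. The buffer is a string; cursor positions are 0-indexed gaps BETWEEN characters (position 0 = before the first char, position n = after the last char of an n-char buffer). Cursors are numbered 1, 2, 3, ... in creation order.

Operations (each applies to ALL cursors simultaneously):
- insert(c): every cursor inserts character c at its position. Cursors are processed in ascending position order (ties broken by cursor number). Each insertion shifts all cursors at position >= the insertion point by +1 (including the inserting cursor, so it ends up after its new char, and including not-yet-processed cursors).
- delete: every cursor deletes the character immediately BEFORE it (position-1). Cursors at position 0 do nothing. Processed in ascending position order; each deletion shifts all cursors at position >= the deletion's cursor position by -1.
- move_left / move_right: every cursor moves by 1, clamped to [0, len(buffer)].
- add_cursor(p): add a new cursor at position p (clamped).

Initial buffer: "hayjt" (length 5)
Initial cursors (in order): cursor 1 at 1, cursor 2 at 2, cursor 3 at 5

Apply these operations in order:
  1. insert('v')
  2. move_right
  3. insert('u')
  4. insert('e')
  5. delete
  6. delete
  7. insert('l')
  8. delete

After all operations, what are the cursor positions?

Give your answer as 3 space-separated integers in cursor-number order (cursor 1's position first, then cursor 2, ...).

Answer: 3 5 8

Derivation:
After op 1 (insert('v')): buffer="hvavyjtv" (len 8), cursors c1@2 c2@4 c3@8, authorship .1.2...3
After op 2 (move_right): buffer="hvavyjtv" (len 8), cursors c1@3 c2@5 c3@8, authorship .1.2...3
After op 3 (insert('u')): buffer="hvauvyujtvu" (len 11), cursors c1@4 c2@7 c3@11, authorship .1.12.2..33
After op 4 (insert('e')): buffer="hvauevyuejtvue" (len 14), cursors c1@5 c2@9 c3@14, authorship .1.112.22..333
After op 5 (delete): buffer="hvauvyujtvu" (len 11), cursors c1@4 c2@7 c3@11, authorship .1.12.2..33
After op 6 (delete): buffer="hvavyjtv" (len 8), cursors c1@3 c2@5 c3@8, authorship .1.2...3
After op 7 (insert('l')): buffer="hvalvyljtvl" (len 11), cursors c1@4 c2@7 c3@11, authorship .1.12.2..33
After op 8 (delete): buffer="hvavyjtv" (len 8), cursors c1@3 c2@5 c3@8, authorship .1.2...3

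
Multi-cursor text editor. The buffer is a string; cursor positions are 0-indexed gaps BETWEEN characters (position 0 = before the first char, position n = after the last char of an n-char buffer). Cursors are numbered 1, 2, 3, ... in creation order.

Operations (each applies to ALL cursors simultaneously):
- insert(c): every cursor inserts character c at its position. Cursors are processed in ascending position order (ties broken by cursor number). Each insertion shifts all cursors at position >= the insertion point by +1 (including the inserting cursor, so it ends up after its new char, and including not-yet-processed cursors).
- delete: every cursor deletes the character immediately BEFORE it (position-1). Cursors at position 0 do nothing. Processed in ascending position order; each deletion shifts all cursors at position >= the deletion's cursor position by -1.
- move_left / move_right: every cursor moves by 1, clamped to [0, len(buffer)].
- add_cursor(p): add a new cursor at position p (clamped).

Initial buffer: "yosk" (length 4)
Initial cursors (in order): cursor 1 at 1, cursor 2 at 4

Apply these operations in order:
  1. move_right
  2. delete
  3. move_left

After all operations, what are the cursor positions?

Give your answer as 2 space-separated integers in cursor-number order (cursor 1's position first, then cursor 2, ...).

Answer: 0 1

Derivation:
After op 1 (move_right): buffer="yosk" (len 4), cursors c1@2 c2@4, authorship ....
After op 2 (delete): buffer="ys" (len 2), cursors c1@1 c2@2, authorship ..
After op 3 (move_left): buffer="ys" (len 2), cursors c1@0 c2@1, authorship ..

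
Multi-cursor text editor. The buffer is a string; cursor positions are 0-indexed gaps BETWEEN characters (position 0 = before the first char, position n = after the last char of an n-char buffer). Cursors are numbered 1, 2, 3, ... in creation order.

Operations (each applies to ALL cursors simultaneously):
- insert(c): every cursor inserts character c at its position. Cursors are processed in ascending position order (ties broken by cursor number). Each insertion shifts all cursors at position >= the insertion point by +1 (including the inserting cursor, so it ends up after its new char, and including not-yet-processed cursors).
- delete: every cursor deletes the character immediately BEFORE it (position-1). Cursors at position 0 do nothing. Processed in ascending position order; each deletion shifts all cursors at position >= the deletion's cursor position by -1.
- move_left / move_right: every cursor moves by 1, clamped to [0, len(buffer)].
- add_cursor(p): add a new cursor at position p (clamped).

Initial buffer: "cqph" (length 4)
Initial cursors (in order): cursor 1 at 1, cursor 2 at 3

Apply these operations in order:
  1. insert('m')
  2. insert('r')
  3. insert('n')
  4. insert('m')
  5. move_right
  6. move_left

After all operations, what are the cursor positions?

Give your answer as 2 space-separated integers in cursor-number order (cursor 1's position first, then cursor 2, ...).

Answer: 5 11

Derivation:
After op 1 (insert('m')): buffer="cmqpmh" (len 6), cursors c1@2 c2@5, authorship .1..2.
After op 2 (insert('r')): buffer="cmrqpmrh" (len 8), cursors c1@3 c2@7, authorship .11..22.
After op 3 (insert('n')): buffer="cmrnqpmrnh" (len 10), cursors c1@4 c2@9, authorship .111..222.
After op 4 (insert('m')): buffer="cmrnmqpmrnmh" (len 12), cursors c1@5 c2@11, authorship .1111..2222.
After op 5 (move_right): buffer="cmrnmqpmrnmh" (len 12), cursors c1@6 c2@12, authorship .1111..2222.
After op 6 (move_left): buffer="cmrnmqpmrnmh" (len 12), cursors c1@5 c2@11, authorship .1111..2222.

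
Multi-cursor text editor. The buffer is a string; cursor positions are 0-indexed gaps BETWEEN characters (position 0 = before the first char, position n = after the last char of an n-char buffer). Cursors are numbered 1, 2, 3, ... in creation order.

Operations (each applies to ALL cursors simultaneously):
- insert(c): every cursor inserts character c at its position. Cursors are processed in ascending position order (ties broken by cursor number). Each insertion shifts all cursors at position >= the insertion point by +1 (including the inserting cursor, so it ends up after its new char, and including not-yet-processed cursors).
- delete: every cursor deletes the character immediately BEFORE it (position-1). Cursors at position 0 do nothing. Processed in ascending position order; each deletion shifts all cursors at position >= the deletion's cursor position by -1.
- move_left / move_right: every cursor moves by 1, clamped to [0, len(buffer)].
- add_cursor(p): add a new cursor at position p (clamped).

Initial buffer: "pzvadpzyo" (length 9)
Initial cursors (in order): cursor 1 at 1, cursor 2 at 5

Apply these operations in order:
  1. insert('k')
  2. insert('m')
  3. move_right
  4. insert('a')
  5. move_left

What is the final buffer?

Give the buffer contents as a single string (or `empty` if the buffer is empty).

After op 1 (insert('k')): buffer="pkzvadkpzyo" (len 11), cursors c1@2 c2@7, authorship .1....2....
After op 2 (insert('m')): buffer="pkmzvadkmpzyo" (len 13), cursors c1@3 c2@9, authorship .11....22....
After op 3 (move_right): buffer="pkmzvadkmpzyo" (len 13), cursors c1@4 c2@10, authorship .11....22....
After op 4 (insert('a')): buffer="pkmzavadkmpazyo" (len 15), cursors c1@5 c2@12, authorship .11.1...22.2...
After op 5 (move_left): buffer="pkmzavadkmpazyo" (len 15), cursors c1@4 c2@11, authorship .11.1...22.2...

Answer: pkmzavadkmpazyo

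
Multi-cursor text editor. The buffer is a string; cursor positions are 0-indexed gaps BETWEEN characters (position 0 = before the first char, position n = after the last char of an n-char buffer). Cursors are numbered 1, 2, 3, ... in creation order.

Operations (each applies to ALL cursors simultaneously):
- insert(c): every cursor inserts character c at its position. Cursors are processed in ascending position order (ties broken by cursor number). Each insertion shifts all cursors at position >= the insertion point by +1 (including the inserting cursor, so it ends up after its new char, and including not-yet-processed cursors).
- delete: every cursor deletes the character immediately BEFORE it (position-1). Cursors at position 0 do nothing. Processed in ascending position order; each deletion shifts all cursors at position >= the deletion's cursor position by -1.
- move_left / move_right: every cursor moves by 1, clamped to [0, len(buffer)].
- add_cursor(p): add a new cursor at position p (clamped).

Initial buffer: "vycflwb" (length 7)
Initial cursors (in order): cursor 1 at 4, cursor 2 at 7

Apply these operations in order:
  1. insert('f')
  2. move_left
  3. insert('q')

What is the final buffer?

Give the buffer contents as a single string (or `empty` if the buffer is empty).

Answer: vycfqflwbqf

Derivation:
After op 1 (insert('f')): buffer="vycfflwbf" (len 9), cursors c1@5 c2@9, authorship ....1...2
After op 2 (move_left): buffer="vycfflwbf" (len 9), cursors c1@4 c2@8, authorship ....1...2
After op 3 (insert('q')): buffer="vycfqflwbqf" (len 11), cursors c1@5 c2@10, authorship ....11...22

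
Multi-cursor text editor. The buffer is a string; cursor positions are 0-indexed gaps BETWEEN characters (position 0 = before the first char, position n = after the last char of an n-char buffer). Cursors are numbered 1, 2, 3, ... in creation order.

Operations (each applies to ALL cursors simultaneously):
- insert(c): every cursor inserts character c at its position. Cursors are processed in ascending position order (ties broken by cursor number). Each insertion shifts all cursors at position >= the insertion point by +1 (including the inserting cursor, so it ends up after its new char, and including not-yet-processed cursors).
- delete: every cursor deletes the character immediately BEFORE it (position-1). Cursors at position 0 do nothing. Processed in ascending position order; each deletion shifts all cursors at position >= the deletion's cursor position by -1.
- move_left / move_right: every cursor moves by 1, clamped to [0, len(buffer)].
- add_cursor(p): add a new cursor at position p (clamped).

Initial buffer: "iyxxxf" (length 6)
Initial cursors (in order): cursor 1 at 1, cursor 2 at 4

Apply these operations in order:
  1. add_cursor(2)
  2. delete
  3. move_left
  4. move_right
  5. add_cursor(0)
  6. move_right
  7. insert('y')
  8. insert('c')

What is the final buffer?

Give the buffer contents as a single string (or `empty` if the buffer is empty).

Answer: xycxyyycccf

Derivation:
After op 1 (add_cursor(2)): buffer="iyxxxf" (len 6), cursors c1@1 c3@2 c2@4, authorship ......
After op 2 (delete): buffer="xxf" (len 3), cursors c1@0 c3@0 c2@1, authorship ...
After op 3 (move_left): buffer="xxf" (len 3), cursors c1@0 c2@0 c3@0, authorship ...
After op 4 (move_right): buffer="xxf" (len 3), cursors c1@1 c2@1 c3@1, authorship ...
After op 5 (add_cursor(0)): buffer="xxf" (len 3), cursors c4@0 c1@1 c2@1 c3@1, authorship ...
After op 6 (move_right): buffer="xxf" (len 3), cursors c4@1 c1@2 c2@2 c3@2, authorship ...
After op 7 (insert('y')): buffer="xyxyyyf" (len 7), cursors c4@2 c1@6 c2@6 c3@6, authorship .4.123.
After op 8 (insert('c')): buffer="xycxyyycccf" (len 11), cursors c4@3 c1@10 c2@10 c3@10, authorship .44.123123.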